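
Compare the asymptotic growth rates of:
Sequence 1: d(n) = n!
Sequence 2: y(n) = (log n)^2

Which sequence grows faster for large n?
Comparing growth rates:
Growth-rate hierarchy: log n ≺ any polynomial ≺ any exponential cⁿ (c>1) ≺ n! ≺ nⁿ.
factorial dominates polylogarithmic (log n)^2 asymptotically.

d(n) grows faster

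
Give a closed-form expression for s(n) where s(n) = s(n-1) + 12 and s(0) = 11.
Recurrence: s(n) = s(n-1) + 12, initial: s(0) = 11.
Each step adds 12, so s(n) = s(0) + 12n = 12n + 11.

s(n) = 12n + 11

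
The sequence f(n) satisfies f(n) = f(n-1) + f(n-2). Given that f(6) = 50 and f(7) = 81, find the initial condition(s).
Work backwards using f(k) = f(k+2) - f(k+1):
f(5) = f(7) - f(6) = 81 - 50 = 31
f(4) = f(6) - f(5) = 50 - 31 = 19
f(3) = f(5) - f(4) = 31 - 19 = 12
f(2) = f(4) - f(3) = 19 - 12 = 7
f(1) = f(3) - f(2) = 12 - 7 = 5
f(0) = f(2) - f(1) = 7 - 5 = 2

f(0) = 2, f(1) = 5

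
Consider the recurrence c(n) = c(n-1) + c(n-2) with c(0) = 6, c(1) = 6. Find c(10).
Computing the sequence terms:
6, 6, 12, 18, 30, 48, 78, 126, 204, 330, 534

534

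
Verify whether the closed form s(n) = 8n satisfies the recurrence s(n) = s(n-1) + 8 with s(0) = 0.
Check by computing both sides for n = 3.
From the recurrence with s(0) = 0:
  s(0) = 0, s(1) = 8, s(2) = 16, s(3) = 24
  so the recurrence gives s(3) = 24.
From the proposed closed form s(n) = 8n:
  s(3) = 24.
Both sides give 24 at n = 3, and the initial condition(s) match, so the closed form is consistent.

Yes, the closed form is correct.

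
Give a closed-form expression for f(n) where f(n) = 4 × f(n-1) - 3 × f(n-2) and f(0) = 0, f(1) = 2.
Recurrence: f(n) = 4 × f(n-1) - 3 × f(n-2), initial: f(0) = 0, f(1) = 2.
Characteristic equation: r² - 4r + 3 = 0, which factors as (r - 3)(r - 1) = 0, so r = 3, 1. General solution f(n) = A·3ⁿ + B·1ⁿ. From f(0) = 0: A + B = 0. From f(1) = 2: 3A + 1B = 2. Solving gives A = 1, B = -1.

f(n) = 3ⁿ - 1ⁿ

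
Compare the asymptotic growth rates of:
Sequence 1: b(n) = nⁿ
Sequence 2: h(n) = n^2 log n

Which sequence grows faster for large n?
Comparing growth rates:
Growth-rate hierarchy: log n ≺ any polynomial ≺ any exponential cⁿ (c>1) ≺ n! ≺ nⁿ.
super-exponential nⁿ dominates polynomial degree 2 (with log factor) asymptotically.

b(n) grows faster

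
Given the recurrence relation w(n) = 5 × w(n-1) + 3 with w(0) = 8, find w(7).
Computing step by step:
w(0) = 8
w(1) = 5 × 8 + 3 = 43
w(2) = 5 × 43 + 3 = 218
w(3) = 5 × 218 + 3 = 1093
w(4) = 5 × 1093 + 3 = 5468
w(5) = 5 × 5468 + 3 = 27343
w(6) = 5 × 27343 + 3 = 136718
w(7) = 5 × 136718 + 3 = 683593

683593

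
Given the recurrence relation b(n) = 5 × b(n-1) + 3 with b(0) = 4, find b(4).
Computing step by step:
b(0) = 4
b(1) = 5 × 4 + 3 = 23
b(2) = 5 × 23 + 3 = 118
b(3) = 5 × 118 + 3 = 593
b(4) = 5 × 593 + 3 = 2968

2968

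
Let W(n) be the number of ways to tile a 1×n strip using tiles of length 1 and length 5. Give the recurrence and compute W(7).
Condition on the last tile: it has length 1 (leaving a 1×(n-1) strip) or length 5 (leaving a 1×(n-5) strip), so W(n) = W(n-1) + W(n-5) (order-5 linear recurrence).
For 0 ≤ i < 5 only unit tiles fit, so W(i) = 1.
Iterating the recurrence: W(5) = 2, W(6) = 3, W(7) = 4.

W(n) = W(n-1) + W(n-5), with W(i) = 1 for 0 ≤ i < 5; W(7) = 4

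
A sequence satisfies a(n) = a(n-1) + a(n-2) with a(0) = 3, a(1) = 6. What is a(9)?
Computing the sequence terms:
3, 6, 9, 15, 24, 39, 63, 102, 165, 267

267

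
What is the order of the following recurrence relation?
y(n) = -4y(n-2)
The order is the largest lag k for which y(n-k) appears. Here the deepest term is y(n-2), so the order is 2.

Order 2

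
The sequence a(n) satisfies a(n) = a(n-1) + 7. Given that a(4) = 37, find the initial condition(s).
a(4) = a(0) + 4·7, so a(0) = 37 - 28 = 9.

a(0) = 9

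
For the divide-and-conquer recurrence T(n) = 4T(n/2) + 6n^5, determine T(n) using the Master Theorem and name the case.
Master Theorem template: T(n) = a·T(n/b) + f(n).
Here: a=4, b=2, f(n)=6n^5
Compute log_b(a) = log_2(4) = 2.
f(n) = 6n^5 = Ω(n^(2+ε)) with ε = 3, and the regularity condition holds (a·f(n/b) = (a/b^5)·f(n) with a/b^5 = 2^-3 < 1). Case 3: T(n) = Θ(f(n)) = Θ(n^5).

Case 3: T(n) = Θ(n^5)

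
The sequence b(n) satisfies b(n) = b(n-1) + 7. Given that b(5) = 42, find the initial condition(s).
b(5) = b(0) + 5·7, so b(0) = 42 - 35 = 7.

b(0) = 7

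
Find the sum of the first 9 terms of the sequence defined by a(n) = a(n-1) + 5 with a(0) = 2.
Computing the sequence terms: 2, 7, 12, 17, 22, 27, 32, 37, 42
Adding these values together:

198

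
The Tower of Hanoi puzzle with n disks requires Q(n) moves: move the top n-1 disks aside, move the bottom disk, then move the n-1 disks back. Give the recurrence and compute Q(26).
Moving n disks = move the top n-1 disks aside (Q(n-1) moves) + move the largest disk (1 move) + move the n-1 disks back on top (Q(n-1) moves), so Q(n) = 2Q(n-1) + 1, with Q(1) = 1 (a single disk takes one move).
First terms: 1, 3, 7, 15, 31, 63, … — each is one less than a power of 2. Indeed Q(n) + 1 = 2(Q(n-1) + 1) with Q(1) + 1 = 2, so Q(n) + 1 = 2ⁿ and Q(n) = 2ⁿ - 1.
Hence Q(26) = 2^26 - 1 = 67108864 - 1 = 67108863.

Q(n) = 2Q(n-1) + 1, Q(1) = 1; Q(26) = 67108863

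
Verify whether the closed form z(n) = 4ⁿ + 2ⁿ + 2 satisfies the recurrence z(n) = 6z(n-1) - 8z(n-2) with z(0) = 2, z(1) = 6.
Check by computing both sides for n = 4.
From the recurrence with z(0) = 2, z(1) = 6:
  z(0) = 2, z(1) = 6, z(2) = 20, z(3) = 72, z(4) = 272
  so the recurrence gives z(4) = 272.
From the proposed closed form z(n) = 4ⁿ + 2ⁿ + 2:
  z(4) = 274.
The recurrence gives 272 but the closed form gives 274, so the closed form does not satisfy the recurrence.

No, the closed form is incorrect.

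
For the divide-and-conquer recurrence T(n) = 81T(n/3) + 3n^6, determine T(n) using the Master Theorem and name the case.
Master Theorem template: T(n) = a·T(n/b) + f(n).
Here: a=81, b=3, f(n)=3n^6
Compute log_b(a) = log_3(81) = 4.
f(n) = 3n^6 = Ω(n^(4+ε)) with ε = 2, and the regularity condition holds (a·f(n/b) = (a/b^6)·f(n) with a/b^6 = 3^-2 < 1). Case 3: T(n) = Θ(f(n)) = Θ(n^6).

Case 3: T(n) = Θ(n^6)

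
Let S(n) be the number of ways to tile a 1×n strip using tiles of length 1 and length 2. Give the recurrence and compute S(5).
Condition on the last tile: it has length 1 (leaving a 1×(n-1) strip) or length 2 (leaving a 1×(n-2) strip), so S(n) = S(n-1) + S(n-2) (order-2 linear recurrence).
For 0 ≤ i < 2 only unit tiles fit, so S(i) = 1.
Iterating the recurrence: S(2) = 2, S(3) = 3, S(4) = 5, S(5) = 8.

S(n) = S(n-1) + S(n-2), with S(i) = 1 for 0 ≤ i < 2; S(5) = 8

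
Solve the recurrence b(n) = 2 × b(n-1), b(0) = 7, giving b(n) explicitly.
Recurrence: b(n) = 2 × b(n-1), initial: b(0) = 7.
Each term is 2 times the previous, so this is geometric with ratio 2. After n steps: b(n) = b(0)·2ⁿ = 7·2ⁿ.

b(n) = 7·2ⁿ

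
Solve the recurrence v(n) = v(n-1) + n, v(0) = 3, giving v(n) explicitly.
Recurrence: v(n) = v(n-1) + n, initial: v(0) = 3.
Telescoping: v(n) = v(0) + Σᵢ₌₁ⁿ i = 3 + n(n+1)/2.

v(n) = n(n+1)/2 + 3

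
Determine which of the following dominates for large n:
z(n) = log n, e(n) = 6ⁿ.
Comparing growth rates:
Growth-rate hierarchy: log n ≺ any polynomial ≺ any exponential cⁿ (c>1) ≺ n! ≺ nⁿ.
exponential base 6 dominates logarithmic asymptotically.

e(n) grows faster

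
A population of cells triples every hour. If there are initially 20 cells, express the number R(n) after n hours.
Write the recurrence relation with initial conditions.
Each hour multiplies the count by 3, so the count after n hours depends only on the count after n-1 hours: R(n) = 3 × R(n-1). The starting count gives R(0) = 20.
Unrolling n times gives the closed form R(n) = 20 × 3ⁿ.

R(n) = 3 × R(n-1), R(0) = 20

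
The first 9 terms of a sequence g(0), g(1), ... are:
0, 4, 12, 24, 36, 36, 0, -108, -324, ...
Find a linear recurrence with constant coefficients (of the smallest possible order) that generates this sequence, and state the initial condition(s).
Look for the lowest-order linear relation among consecutive terms.
Observation: g(n) - 3·g(n-1) - (-3)·g(n-2) = 0 holds for the shown terms, and no order-1 relation g(n) = α·g(n-1) + β fits.
Check at n=3: 3·12 + (-3)·4 = 24. ✓

g(n) = 3g(n-1) - 3g(n-2), g(0) = 0, g(1) = 4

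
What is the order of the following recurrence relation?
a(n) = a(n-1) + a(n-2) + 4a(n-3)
The order is the largest lag k for which a(n-k) appears. Here the deepest term is a(n-3), so the order is 3.

Order 3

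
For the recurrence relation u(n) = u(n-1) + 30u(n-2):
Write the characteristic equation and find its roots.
Substitute u(n) = rⁿ and divide through by rⁿ⁻²: r² - r - 30 = 0
Factor: (r + 5)(r - 6) = 0, so r = -5, 6.
General solution: u(n) = A·(-5)ⁿ + B·6ⁿ

Characteristic: r² - r - 30 = 0, Roots: r = -5, 6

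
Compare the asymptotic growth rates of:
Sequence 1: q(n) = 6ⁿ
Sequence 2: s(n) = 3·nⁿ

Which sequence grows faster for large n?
Comparing growth rates:
Growth-rate hierarchy: log n ≺ any polynomial ≺ any exponential cⁿ (c>1) ≺ n! ≺ nⁿ.
super-exponential nⁿ dominates exponential base 6 asymptotically.

s(n) grows faster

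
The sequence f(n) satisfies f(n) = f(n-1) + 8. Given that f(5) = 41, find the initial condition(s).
f(5) = f(0) + 5·8, so f(0) = 41 - 40 = 1.

f(0) = 1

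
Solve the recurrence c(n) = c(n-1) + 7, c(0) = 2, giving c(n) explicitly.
Recurrence: c(n) = c(n-1) + 7, initial: c(0) = 2.
Each step adds 7, so c(n) = c(0) + 7n = 7n + 2.

c(n) = 7n + 2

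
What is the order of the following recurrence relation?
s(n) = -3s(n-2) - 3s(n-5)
The order is the largest lag k for which s(n-k) appears. Here the deepest term is s(n-5), so the order is 5.

Order 5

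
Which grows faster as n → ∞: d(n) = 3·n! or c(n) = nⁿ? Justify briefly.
Comparing growth rates:
Growth-rate hierarchy: log n ≺ any polynomial ≺ any exponential cⁿ (c>1) ≺ n! ≺ nⁿ.
super-exponential nⁿ dominates factorial asymptotically.

c(n) grows faster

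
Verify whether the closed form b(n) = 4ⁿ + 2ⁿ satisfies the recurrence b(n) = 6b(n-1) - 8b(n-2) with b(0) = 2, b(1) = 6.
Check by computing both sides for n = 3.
From the recurrence with b(0) = 2, b(1) = 6:
  b(0) = 2, b(1) = 6, b(2) = 20, b(3) = 72
  so the recurrence gives b(3) = 72.
From the proposed closed form b(n) = 4ⁿ + 2ⁿ:
  b(3) = 72.
Both sides give 72 at n = 3, and the initial condition(s) match, so the closed form is consistent.

Yes, the closed form is correct.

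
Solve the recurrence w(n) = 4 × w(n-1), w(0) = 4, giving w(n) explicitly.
Recurrence: w(n) = 4 × w(n-1), initial: w(0) = 4.
Each term is 4 times the previous, so this is geometric with ratio 4. After n steps: w(n) = w(0)·4ⁿ = 4·4ⁿ.

w(n) = 4·4ⁿ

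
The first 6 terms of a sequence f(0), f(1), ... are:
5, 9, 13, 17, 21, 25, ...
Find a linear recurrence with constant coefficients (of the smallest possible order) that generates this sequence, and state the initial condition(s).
Look for the lowest-order linear relation among consecutive terms.
Observation: consecutive differences are constant (= 4).
Check at n=2: 1·9 + 4 = 13. ✓

f(n) = f(n-1) + 4, f(0) = 5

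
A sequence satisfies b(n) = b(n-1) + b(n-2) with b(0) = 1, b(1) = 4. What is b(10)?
Computing the sequence terms:
1, 4, 5, 9, 14, 23, 37, 60, 97, 157, 254

254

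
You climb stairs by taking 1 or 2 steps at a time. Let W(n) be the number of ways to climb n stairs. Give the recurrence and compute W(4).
Condition on the size of the last step (1 to 2): before it there were n-1, …, n-2 stairs climbed, and these cases are disjoint, so W(n) = W(n-1) + W(n-2) (Fibonacci-type sequence).
Initial conditions by direct count (compositions of i into parts ≤ 2): W(1) = 1; W(2) = 2.
Iterating the recurrence: W(3) = 3, W(4) = 5.

W(n) = W(n-1) + W(n-2), W(1) = 1, W(2) = 2; W(4) = 5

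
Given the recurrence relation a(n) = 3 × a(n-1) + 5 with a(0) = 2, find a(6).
Computing step by step:
a(0) = 2
a(1) = 3 × 2 + 5 = 11
a(2) = 3 × 11 + 5 = 38
a(3) = 3 × 38 + 5 = 119
a(4) = 3 × 119 + 5 = 362
a(5) = 3 × 362 + 5 = 1091
a(6) = 3 × 1091 + 5 = 3278

3278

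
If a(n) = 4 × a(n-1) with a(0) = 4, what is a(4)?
Computing step by step:
a(0) = 4
a(1) = 4 × 4 = 16
a(2) = 4 × 16 = 64
a(3) = 4 × 64 = 256
a(4) = 4 × 256 = 1024

1024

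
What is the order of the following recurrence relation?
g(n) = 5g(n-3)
The order is the largest lag k for which g(n-k) appears. Here the deepest term is g(n-3), so the order is 3.

Order 3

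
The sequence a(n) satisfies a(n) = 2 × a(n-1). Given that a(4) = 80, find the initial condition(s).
In general a(n) = 2ⁿ · a(0). At n = 4: a(0) = a(4) / 2^4 = 80 / 16 = 5.

a(0) = 5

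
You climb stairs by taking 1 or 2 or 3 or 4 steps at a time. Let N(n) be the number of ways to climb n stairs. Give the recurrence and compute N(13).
Condition on the size of the last step (1 to 4): before it there were n-1, …, n-4 stairs climbed, and these cases are disjoint, so N(n) = N(n-1) + N(n-2) + N(n-3) + N(n-4) (order-4 linear recurrence).
Initial conditions by direct count (compositions of i into parts ≤ 4): N(1) = 1; N(2) = 2; N(3) = 4; N(4) = 8.
Iterating the recurrence: N(5) = 15, N(6) = 29, N(7) = 56, N(8) = 108, N(9) = 208, N(10) = 401, N(11) = 773, N(12) = 1490, N(13) = 2872.

N(n) = N(n-1) + N(n-2) + N(n-3) + N(n-4), N(1) = 1, N(2) = 2, N(3) = 4, N(4) = 8; N(13) = 2872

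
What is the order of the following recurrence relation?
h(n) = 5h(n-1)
The order is the largest lag k for which h(n-k) appears. Here the deepest term is h(n-1), so the order is 1.

Order 1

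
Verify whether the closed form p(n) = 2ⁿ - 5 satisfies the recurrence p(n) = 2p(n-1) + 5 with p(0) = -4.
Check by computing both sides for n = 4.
From the recurrence with p(0) = -4:
  p(0) = -4, p(1) = -3, p(2) = -1, p(3) = 3, p(4) = 11
  so the recurrence gives p(4) = 11.
From the proposed closed form p(n) = 2ⁿ - 5:
  p(4) = 11.
Both sides give 11 at n = 4, and the initial condition(s) match, so the closed form is consistent.

Yes, the closed form is correct.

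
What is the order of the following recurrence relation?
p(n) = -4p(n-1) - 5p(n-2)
The order is the largest lag k for which p(n-k) appears. Here the deepest term is p(n-2), so the order is 2.

Order 2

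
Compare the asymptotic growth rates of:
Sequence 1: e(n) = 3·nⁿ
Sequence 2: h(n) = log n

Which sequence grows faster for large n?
Comparing growth rates:
Growth-rate hierarchy: log n ≺ any polynomial ≺ any exponential cⁿ (c>1) ≺ n! ≺ nⁿ.
super-exponential nⁿ dominates logarithmic asymptotically.

e(n) grows faster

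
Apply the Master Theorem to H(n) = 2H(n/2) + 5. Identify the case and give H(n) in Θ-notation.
Master Theorem template: H(n) = a·H(n/b) + f(n).
Here: a=2, b=2, f(n)=5
Compute log_b(a) = log_2(2) = 1.
f(n) = 5 = O(n^(1-ε)) with ε = 1. Case 1: H(n) = Θ(n^log_b(a)) = Θ(n).

Case 1: H(n) = Θ(n)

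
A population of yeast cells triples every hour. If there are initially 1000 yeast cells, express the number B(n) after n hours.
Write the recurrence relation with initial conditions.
Each hour multiplies the count by 3, so the count after n hours depends only on the count after n-1 hours: B(n) = 3 × B(n-1). The starting count gives B(0) = 1000.
Unrolling n times gives the closed form B(n) = 1000 × 3ⁿ.

B(n) = 3 × B(n-1), B(0) = 1000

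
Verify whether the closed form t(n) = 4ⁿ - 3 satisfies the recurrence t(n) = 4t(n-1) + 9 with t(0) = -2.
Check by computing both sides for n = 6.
From the recurrence with t(0) = -2:
  t(0) = -2, t(1) = 1, t(2) = 13, t(3) = 61, t(4) = 253, t(5) = 1021, t(6) = 4093
  so the recurrence gives t(6) = 4093.
From the proposed closed form t(n) = 4ⁿ - 3:
  t(6) = 4093.
Both sides give 4093 at n = 6, and the initial condition(s) match, so the closed form is consistent.

Yes, the closed form is correct.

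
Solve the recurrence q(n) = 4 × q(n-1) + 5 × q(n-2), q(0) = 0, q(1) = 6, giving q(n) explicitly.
Recurrence: q(n) = 4 × q(n-1) + 5 × q(n-2), initial: q(0) = 0, q(1) = 6.
Characteristic equation: r² - 4r - 5 = 0, which factors as (r - 5)(r + 1) = 0, so r = 5, -1. General solution q(n) = A·5ⁿ + B·(-1)ⁿ. From q(0) = 0: A + B = 0. From q(1) = 6: 5A - 1B = 6. Solving gives A = 1, B = -1.

q(n) = 5ⁿ - (-1)ⁿ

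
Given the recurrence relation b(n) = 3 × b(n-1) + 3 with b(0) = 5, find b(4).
Computing step by step:
b(0) = 5
b(1) = 3 × 5 + 3 = 18
b(2) = 3 × 18 + 3 = 57
b(3) = 3 × 57 + 3 = 174
b(4) = 3 × 174 + 3 = 525

525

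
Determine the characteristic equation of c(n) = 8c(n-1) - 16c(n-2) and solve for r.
Substitute c(n) = rⁿ and divide through by rⁿ⁻²: r² - 8r + 16 = 0
Factor: (r - 4)² = 0, so r = 4 (double root).
General solution: c(n) = (A + Bn)·4ⁿ

Characteristic: r² - 8r + 16 = 0, Roots: r = 4 (double root)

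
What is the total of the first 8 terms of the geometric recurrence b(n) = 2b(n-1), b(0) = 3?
Computing the sequence terms: 3, 6, 12, 24, 48, 96, 192, 384
Adding these values together:

765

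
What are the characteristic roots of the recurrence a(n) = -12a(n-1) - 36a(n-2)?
Substitute a(n) = rⁿ and divide through by rⁿ⁻²: r² + 12r + 36 = 0
Factor: (r + 6)² = 0, so r = -6 (double root).
General solution: a(n) = (A + Bn)·(-6)ⁿ

Characteristic: r² + 12r + 36 = 0, Roots: r = -6 (double root)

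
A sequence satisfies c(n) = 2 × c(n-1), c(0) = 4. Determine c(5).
Computing step by step:
c(0) = 4
c(1) = 2 × 4 = 8
c(2) = 2 × 8 = 16
c(3) = 2 × 16 = 32
c(4) = 2 × 32 = 64
c(5) = 2 × 64 = 128

128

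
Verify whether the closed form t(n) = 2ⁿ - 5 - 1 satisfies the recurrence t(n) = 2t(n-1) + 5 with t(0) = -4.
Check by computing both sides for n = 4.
From the recurrence with t(0) = -4:
  t(0) = -4, t(1) = -3, t(2) = -1, t(3) = 3, t(4) = 11
  so the recurrence gives t(4) = 11.
From the proposed closed form t(n) = 2ⁿ - 5 - 1:
  t(4) = 10.
The recurrence gives 11 but the closed form gives 10, so the closed form does not satisfy the recurrence.

No, the closed form is incorrect.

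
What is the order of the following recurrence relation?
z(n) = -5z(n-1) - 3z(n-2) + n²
The order is the largest lag k for which z(n-k) appears. Here the deepest term is z(n-2) (the n² term is non-homogeneous and does not affect the order), so the order is 2.

Order 2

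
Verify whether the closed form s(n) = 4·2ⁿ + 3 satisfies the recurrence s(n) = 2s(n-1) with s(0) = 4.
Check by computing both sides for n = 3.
From the recurrence with s(0) = 4:
  s(0) = 4, s(1) = 8, s(2) = 16, s(3) = 32
  so the recurrence gives s(3) = 32.
From the proposed closed form s(n) = 4·2ⁿ + 3:
  s(3) = 35.
The recurrence gives 32 but the closed form gives 35, so the closed form does not satisfy the recurrence.

No, the closed form is incorrect.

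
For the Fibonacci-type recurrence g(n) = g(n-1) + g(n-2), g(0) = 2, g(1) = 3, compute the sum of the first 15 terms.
Computing the sequence terms: 2, 3, 5, 8, 13, 21, 34, 55, 89, 144, 233, 377, 610, 987, 1597
Adding these values together:

4178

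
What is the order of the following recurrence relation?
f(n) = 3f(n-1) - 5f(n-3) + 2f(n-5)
The order is the largest lag k for which f(n-k) appears. Here the deepest term is f(n-5), so the order is 5.

Order 5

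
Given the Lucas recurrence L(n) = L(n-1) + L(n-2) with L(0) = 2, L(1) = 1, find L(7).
Computing the sequence terms:
2, 1, 3, 4, 7, 11, 18, 29

29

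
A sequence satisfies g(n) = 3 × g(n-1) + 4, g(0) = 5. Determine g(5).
Computing step by step:
g(0) = 5
g(1) = 3 × 5 + 4 = 19
g(2) = 3 × 19 + 4 = 61
g(3) = 3 × 61 + 4 = 187
g(4) = 3 × 187 + 4 = 565
g(5) = 3 × 565 + 4 = 1699

1699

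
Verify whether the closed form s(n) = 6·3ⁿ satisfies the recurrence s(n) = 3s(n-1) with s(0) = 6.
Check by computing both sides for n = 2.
From the recurrence with s(0) = 6:
  s(0) = 6, s(1) = 18, s(2) = 54
  so the recurrence gives s(2) = 54.
From the proposed closed form s(n) = 6·3ⁿ:
  s(2) = 54.
Both sides give 54 at n = 2, and the initial condition(s) match, so the closed form is consistent.

Yes, the closed form is correct.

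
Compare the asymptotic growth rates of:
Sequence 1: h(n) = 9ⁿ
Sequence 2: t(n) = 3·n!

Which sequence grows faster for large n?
Comparing growth rates:
Growth-rate hierarchy: log n ≺ any polynomial ≺ any exponential cⁿ (c>1) ≺ n! ≺ nⁿ.
factorial dominates exponential base 9 asymptotically.

t(n) grows faster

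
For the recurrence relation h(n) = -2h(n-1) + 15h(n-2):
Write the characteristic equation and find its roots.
Substitute h(n) = rⁿ and divide through by rⁿ⁻²: r² + 2r - 15 = 0
Factor: (r - 3)(r + 5) = 0, so r = 3, -5.
General solution: h(n) = A·3ⁿ + B·(-5)ⁿ

Characteristic: r² + 2r - 15 = 0, Roots: r = 3, -5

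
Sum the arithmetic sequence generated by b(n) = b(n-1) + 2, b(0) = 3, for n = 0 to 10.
Computing the sequence terms: 3, 5, 7, 9, 11, 13, 15, 17, 19, 21, 23
Adding these values together:

143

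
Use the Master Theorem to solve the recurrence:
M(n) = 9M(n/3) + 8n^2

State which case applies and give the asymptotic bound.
Master Theorem template: M(n) = a·M(n/b) + f(n).
Here: a=9, b=3, f(n)=8n^2
Compute log_b(a) = log_3(9) = 2.
f(n) = 8n^2 = Θ(n^2). Case 2: M(n) = Θ(n^2 log n).

Case 2: M(n) = Θ(n^2 log n)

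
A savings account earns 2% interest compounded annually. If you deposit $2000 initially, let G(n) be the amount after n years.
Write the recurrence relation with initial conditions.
Each year the balance grows by 2%, i.e. is multiplied by 1 + 2/100 = 1.02, so G(n) = 1.02 × G(n-1). The initial deposit gives G(0) = 2000.
Unrolling gives the closed form G(n) = 2000 × (1.02)ⁿ.

G(n) = 1.02 × G(n-1), G(0) = 2000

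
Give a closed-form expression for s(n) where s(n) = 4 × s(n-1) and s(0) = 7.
Recurrence: s(n) = 4 × s(n-1), initial: s(0) = 7.
Each term is 4 times the previous, so this is geometric with ratio 4. After n steps: s(n) = s(0)·4ⁿ = 7·4ⁿ.

s(n) = 7·4ⁿ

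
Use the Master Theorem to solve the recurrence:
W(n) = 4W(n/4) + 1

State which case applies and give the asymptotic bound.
Master Theorem template: W(n) = a·W(n/b) + f(n).
Here: a=4, b=4, f(n)=1
Compute log_b(a) = log_4(4) = 1.
f(n) = 1 = O(n^(1-ε)) with ε = 1. Case 1: W(n) = Θ(n^log_b(a)) = Θ(n).

Case 1: W(n) = Θ(n)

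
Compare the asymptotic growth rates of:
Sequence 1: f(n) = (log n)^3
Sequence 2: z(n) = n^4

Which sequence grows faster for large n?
Comparing growth rates:
Growth-rate hierarchy: log n ≺ any polynomial ≺ any exponential cⁿ (c>1) ≺ n! ≺ nⁿ.
polynomial degree 4 dominates polylogarithmic (log n)^3 asymptotically.

z(n) grows faster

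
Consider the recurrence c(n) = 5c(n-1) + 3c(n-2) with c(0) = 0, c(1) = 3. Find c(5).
Computing the sequence terms:
0, 3, 15, 84, 465, 2577

2577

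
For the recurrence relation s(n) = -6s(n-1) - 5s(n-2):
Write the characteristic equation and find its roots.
Substitute s(n) = rⁿ and divide through by rⁿ⁻²: r² + 6r + 5 = 0
Factor: (r + 1)(r + 5) = 0, so r = -1, -5.
General solution: s(n) = A·(-1)ⁿ + B·(-5)ⁿ

Characteristic: r² + 6r + 5 = 0, Roots: r = -1, -5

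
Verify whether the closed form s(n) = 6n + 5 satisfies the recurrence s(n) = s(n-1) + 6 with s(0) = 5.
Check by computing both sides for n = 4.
From the recurrence with s(0) = 5:
  s(0) = 5, s(1) = 11, s(2) = 17, s(3) = 23, s(4) = 29
  so the recurrence gives s(4) = 29.
From the proposed closed form s(n) = 6n + 5:
  s(4) = 29.
Both sides give 29 at n = 4, and the initial condition(s) match, so the closed form is consistent.

Yes, the closed form is correct.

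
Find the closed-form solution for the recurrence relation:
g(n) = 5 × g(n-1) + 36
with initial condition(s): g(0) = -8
Recurrence: g(n) = 5 × g(n-1) + 36, initial: g(0) = -8.
Try g(n) = A·5ⁿ + C. Substituting: A·5ⁿ + C = 5(A·5ⁿ⁻¹ + C) + 36 = A·5ⁿ + 5C + 36, so C = 5C + 36, giving C = -9. Then g(0) = A - 9 = -8 gives A = 1.

g(n) = 5ⁿ - 9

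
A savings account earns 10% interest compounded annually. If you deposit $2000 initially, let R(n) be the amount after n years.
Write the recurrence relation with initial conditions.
Each year the balance grows by 10%, i.e. is multiplied by 1 + 10/100 = 1.1, so R(n) = 1.1 × R(n-1). The initial deposit gives R(0) = 2000.
Unrolling gives the closed form R(n) = 2000 × (1.1)ⁿ.

R(n) = 1.1 × R(n-1), R(0) = 2000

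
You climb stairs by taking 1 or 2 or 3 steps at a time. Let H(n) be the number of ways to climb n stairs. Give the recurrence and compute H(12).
Condition on the size of the last step (1 to 3): before it there were n-1, …, n-3 stairs climbed, and these cases are disjoint, so H(n) = H(n-1) + H(n-2) + H(n-3) (order-3 linear recurrence).
Initial conditions by direct count (compositions of i into parts ≤ 3): H(1) = 1; H(2) = 2; H(3) = 4.
Iterating the recurrence: H(4) = 7, H(5) = 13, H(6) = 24, H(7) = 44, H(8) = 81, H(9) = 149, H(10) = 274, H(11) = 504, H(12) = 927.

H(n) = H(n-1) + H(n-2) + H(n-3), H(1) = 1, H(2) = 2, H(3) = 4; H(12) = 927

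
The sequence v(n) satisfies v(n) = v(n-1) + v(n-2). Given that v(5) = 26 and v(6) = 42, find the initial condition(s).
Work backwards using v(k) = v(k+2) - v(k+1):
v(4) = v(6) - v(5) = 42 - 26 = 16
v(3) = v(5) - v(4) = 26 - 16 = 10
v(2) = v(4) - v(3) = 16 - 10 = 6
v(1) = v(3) - v(2) = 10 - 6 = 4
v(0) = v(2) - v(1) = 6 - 4 = 2

v(0) = 2, v(1) = 4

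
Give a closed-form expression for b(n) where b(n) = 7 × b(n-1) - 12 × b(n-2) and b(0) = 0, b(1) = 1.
Recurrence: b(n) = 7 × b(n-1) - 12 × b(n-2), initial: b(0) = 0, b(1) = 1.
Characteristic equation: r² - 7r + 12 = 0, which factors as (r - 4)(r - 3) = 0, so r = 4, 3. General solution b(n) = A·4ⁿ + B·3ⁿ. From b(0) = 0: A + B = 0. From b(1) = 1: 4A + 3B = 1. Solving gives A = 1, B = -1.

b(n) = 4ⁿ - 3ⁿ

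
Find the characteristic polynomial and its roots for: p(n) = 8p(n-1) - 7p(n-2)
Substitute p(n) = rⁿ and divide through by rⁿ⁻²: r² - 8r + 7 = 0
Factor: (r - 1)(r - 7) = 0, so r = 1, 7.
General solution: p(n) = A·1ⁿ + B·7ⁿ

Characteristic: r² - 8r + 7 = 0, Roots: r = 1, 7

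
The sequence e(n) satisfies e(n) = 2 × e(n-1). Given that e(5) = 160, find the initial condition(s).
In general e(n) = 2ⁿ · e(0). At n = 5: e(0) = e(5) / 2^5 = 160 / 32 = 5.

e(0) = 5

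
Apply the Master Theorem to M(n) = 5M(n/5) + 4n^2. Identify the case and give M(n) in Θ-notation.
Master Theorem template: M(n) = a·M(n/b) + f(n).
Here: a=5, b=5, f(n)=4n^2
Compute log_b(a) = log_5(5) = 1.
f(n) = 4n^2 = Ω(n^(1+ε)) with ε = 1, and the regularity condition holds (a·f(n/b) = (a/b^2)·f(n) with a/b^2 = 5^-1 < 1). Case 3: M(n) = Θ(f(n)) = Θ(n^2).

Case 3: M(n) = Θ(n^2)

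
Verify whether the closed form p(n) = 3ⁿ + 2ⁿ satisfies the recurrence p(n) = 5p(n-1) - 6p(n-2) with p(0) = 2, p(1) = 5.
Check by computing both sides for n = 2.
From the recurrence with p(0) = 2, p(1) = 5:
  p(0) = 2, p(1) = 5, p(2) = 13
  so the recurrence gives p(2) = 13.
From the proposed closed form p(n) = 3ⁿ + 2ⁿ:
  p(2) = 13.
Both sides give 13 at n = 2, and the initial condition(s) match, so the closed form is consistent.

Yes, the closed form is correct.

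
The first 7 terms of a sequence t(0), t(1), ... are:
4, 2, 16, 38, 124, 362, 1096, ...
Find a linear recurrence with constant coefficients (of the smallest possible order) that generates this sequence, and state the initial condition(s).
Look for the lowest-order linear relation among consecutive terms.
Observation: t(n) - 2·t(n-1) - (3)·t(n-2) = 0 holds for the shown terms, and no order-1 relation t(n) = α·t(n-1) + β fits.
Check at n=3: 2·16 + (3)·2 = 38. ✓

t(n) = 2t(n-1) + 3t(n-2), t(0) = 4, t(1) = 2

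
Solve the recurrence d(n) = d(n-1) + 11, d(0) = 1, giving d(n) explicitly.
Recurrence: d(n) = d(n-1) + 11, initial: d(0) = 1.
Each step adds 11, so d(n) = d(0) + 11n = 11n + 1.

d(n) = 11n + 1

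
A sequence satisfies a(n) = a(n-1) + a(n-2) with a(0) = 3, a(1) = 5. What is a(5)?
Computing the sequence terms:
3, 5, 8, 13, 21, 34

34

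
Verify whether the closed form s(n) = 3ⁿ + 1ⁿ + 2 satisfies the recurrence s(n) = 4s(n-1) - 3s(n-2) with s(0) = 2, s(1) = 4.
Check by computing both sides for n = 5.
From the recurrence with s(0) = 2, s(1) = 4:
  s(0) = 2, s(1) = 4, s(2) = 10, s(3) = 28, s(4) = 82, s(5) = 244
  so the recurrence gives s(5) = 244.
From the proposed closed form s(n) = 3ⁿ + 1ⁿ + 2:
  s(5) = 246.
The recurrence gives 244 but the closed form gives 246, so the closed form does not satisfy the recurrence.

No, the closed form is incorrect.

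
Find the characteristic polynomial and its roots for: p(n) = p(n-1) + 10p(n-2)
Substitute p(n) = rⁿ and divide through by rⁿ⁻²: r² - r - 10 = 0
Discriminant: 1² + 4·10 = 41, not a perfect square, so by the quadratic formula r = (1 ± √41)/2.
General solution: p(n) = A·r₁ⁿ + B·r₂ⁿ where r₁,r₂ = (1 ± √41)/2

Characteristic: r² - r - 10 = 0, Roots: r = (1 ± √41)/2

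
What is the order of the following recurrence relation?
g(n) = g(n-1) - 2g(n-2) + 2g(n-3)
The order is the largest lag k for which g(n-k) appears. Here the deepest term is g(n-3), so the order is 3.

Order 3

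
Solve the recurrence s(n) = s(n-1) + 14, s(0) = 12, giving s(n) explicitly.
Recurrence: s(n) = s(n-1) + 14, initial: s(0) = 12.
Each step adds 14, so s(n) = s(0) + 14n = 14n + 12.

s(n) = 14n + 12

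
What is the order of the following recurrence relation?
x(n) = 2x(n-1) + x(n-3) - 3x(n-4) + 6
The order is the largest lag k for which x(n-k) appears. Here the deepest term is x(n-4) (the 6 term is non-homogeneous and does not affect the order), so the order is 4.

Order 4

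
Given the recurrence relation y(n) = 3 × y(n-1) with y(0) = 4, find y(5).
Computing step by step:
y(0) = 4
y(1) = 3 × 4 = 12
y(2) = 3 × 12 = 36
y(3) = 3 × 36 = 108
y(4) = 3 × 108 = 324
y(5) = 3 × 324 = 972

972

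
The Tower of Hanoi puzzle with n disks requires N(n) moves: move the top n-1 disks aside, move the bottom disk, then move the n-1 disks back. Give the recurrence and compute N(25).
Moving n disks = move the top n-1 disks aside (N(n-1) moves) + move the largest disk (1 move) + move the n-1 disks back on top (N(n-1) moves), so N(n) = 2N(n-1) + 1, with N(1) = 1 (a single disk takes one move).
First terms: 1, 3, 7, 15, 31, 63, … — each is one less than a power of 2. Indeed N(n) + 1 = 2(N(n-1) + 1) with N(1) + 1 = 2, so N(n) + 1 = 2ⁿ and N(n) = 2ⁿ - 1.
Hence N(25) = 2^25 - 1 = 33554432 - 1 = 33554431.

N(n) = 2N(n-1) + 1, N(1) = 1; N(25) = 33554431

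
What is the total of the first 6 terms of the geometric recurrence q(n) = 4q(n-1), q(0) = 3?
Computing the sequence terms: 3, 12, 48, 192, 768, 3072
Adding these values together:

4095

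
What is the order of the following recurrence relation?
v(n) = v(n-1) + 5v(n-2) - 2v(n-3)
The order is the largest lag k for which v(n-k) appears. Here the deepest term is v(n-3), so the order is 3.

Order 3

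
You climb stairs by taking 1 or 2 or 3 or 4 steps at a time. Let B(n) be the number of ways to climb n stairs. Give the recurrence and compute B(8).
Condition on the size of the last step (1 to 4): before it there were n-1, …, n-4 stairs climbed, and these cases are disjoint, so B(n) = B(n-1) + B(n-2) + B(n-3) + B(n-4) (order-4 linear recurrence).
Initial conditions by direct count (compositions of i into parts ≤ 4): B(1) = 1; B(2) = 2; B(3) = 4; B(4) = 8.
Iterating the recurrence: B(5) = 15, B(6) = 29, B(7) = 56, B(8) = 108.

B(n) = B(n-1) + B(n-2) + B(n-3) + B(n-4), B(1) = 1, B(2) = 2, B(3) = 4, B(4) = 8; B(8) = 108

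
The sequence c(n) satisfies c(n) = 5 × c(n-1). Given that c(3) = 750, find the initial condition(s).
In general c(n) = 5ⁿ · c(0). At n = 3: c(0) = c(3) / 5^3 = 750 / 125 = 6.

c(0) = 6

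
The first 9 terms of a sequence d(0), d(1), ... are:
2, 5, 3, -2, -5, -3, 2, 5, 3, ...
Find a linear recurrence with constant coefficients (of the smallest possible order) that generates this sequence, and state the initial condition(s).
Look for the lowest-order linear relation among consecutive terms.
Observation: d(n) - 1·d(n-1) - (-1)·d(n-2) = 0 holds for the shown terms, and no order-1 relation d(n) = α·d(n-1) + β fits.
Check at n=3: 1·3 + (-1)·5 = -2. ✓

d(n) = d(n-1) - d(n-2), d(0) = 2, d(1) = 5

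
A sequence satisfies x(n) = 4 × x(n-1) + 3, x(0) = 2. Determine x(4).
Computing step by step:
x(0) = 2
x(1) = 4 × 2 + 3 = 11
x(2) = 4 × 11 + 3 = 47
x(3) = 4 × 47 + 3 = 191
x(4) = 4 × 191 + 3 = 767

767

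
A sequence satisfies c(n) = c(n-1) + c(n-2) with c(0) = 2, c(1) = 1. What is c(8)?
Computing the sequence terms:
2, 1, 3, 4, 7, 11, 18, 29, 47

47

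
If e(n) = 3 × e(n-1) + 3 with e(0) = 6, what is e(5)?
Computing step by step:
e(0) = 6
e(1) = 3 × 6 + 3 = 21
e(2) = 3 × 21 + 3 = 66
e(3) = 3 × 66 + 3 = 201
e(4) = 3 × 201 + 3 = 606
e(5) = 3 × 606 + 3 = 1821

1821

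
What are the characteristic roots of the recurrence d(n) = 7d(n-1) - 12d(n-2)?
Substitute d(n) = rⁿ and divide through by rⁿ⁻²: r² - 7r + 12 = 0
Factor: (r - 4)(r - 3) = 0, so r = 4, 3.
General solution: d(n) = A·4ⁿ + B·3ⁿ

Characteristic: r² - 7r + 12 = 0, Roots: r = 4, 3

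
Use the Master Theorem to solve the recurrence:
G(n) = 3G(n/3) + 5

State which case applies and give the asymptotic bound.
Master Theorem template: G(n) = a·G(n/b) + f(n).
Here: a=3, b=3, f(n)=5
Compute log_b(a) = log_3(3) = 1.
f(n) = 5 = O(n^(1-ε)) with ε = 1. Case 1: G(n) = Θ(n^log_b(a)) = Θ(n).

Case 1: G(n) = Θ(n)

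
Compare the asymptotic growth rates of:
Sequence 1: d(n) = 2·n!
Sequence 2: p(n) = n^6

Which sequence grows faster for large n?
Comparing growth rates:
Growth-rate hierarchy: log n ≺ any polynomial ≺ any exponential cⁿ (c>1) ≺ n! ≺ nⁿ.
factorial dominates polynomial degree 6 asymptotically.

d(n) grows faster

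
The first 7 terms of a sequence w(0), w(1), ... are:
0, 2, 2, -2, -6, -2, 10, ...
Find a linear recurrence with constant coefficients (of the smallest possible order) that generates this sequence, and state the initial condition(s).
Look for the lowest-order linear relation among consecutive terms.
Observation: w(n) - 1·w(n-1) - (-2)·w(n-2) = 0 holds for the shown terms, and no order-1 relation w(n) = α·w(n-1) + β fits.
Check at n=3: 1·2 + (-2)·2 = -2. ✓

w(n) = w(n-1) - 2w(n-2), w(0) = 0, w(1) = 2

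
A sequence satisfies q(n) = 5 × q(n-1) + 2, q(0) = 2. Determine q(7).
Computing step by step:
q(0) = 2
q(1) = 5 × 2 + 2 = 12
q(2) = 5 × 12 + 2 = 62
q(3) = 5 × 62 + 2 = 312
q(4) = 5 × 312 + 2 = 1562
q(5) = 5 × 1562 + 2 = 7812
q(6) = 5 × 7812 + 2 = 39062
q(7) = 5 × 39062 + 2 = 195312

195312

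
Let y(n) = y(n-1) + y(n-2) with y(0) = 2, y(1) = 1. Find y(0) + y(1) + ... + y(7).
Computing the sequence terms: 2, 1, 3, 4, 7, 11, 18, 29
Adding these values together:

75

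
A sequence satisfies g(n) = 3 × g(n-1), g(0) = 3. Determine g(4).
Computing step by step:
g(0) = 3
g(1) = 3 × 3 = 9
g(2) = 3 × 9 = 27
g(3) = 3 × 27 = 81
g(4) = 3 × 81 = 243

243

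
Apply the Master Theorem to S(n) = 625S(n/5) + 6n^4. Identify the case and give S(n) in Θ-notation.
Master Theorem template: S(n) = a·S(n/b) + f(n).
Here: a=625, b=5, f(n)=6n^4
Compute log_b(a) = log_5(625) = 4.
f(n) = 6n^4 = Θ(n^4). Case 2: S(n) = Θ(n^4 log n).

Case 2: S(n) = Θ(n^4 log n)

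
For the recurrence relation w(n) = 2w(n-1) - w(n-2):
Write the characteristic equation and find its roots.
Substitute w(n) = rⁿ and divide through by rⁿ⁻²: r² - 2r + 1 = 0
Factor: (r - 1)² = 0, so r = 1 (double root).
General solution: w(n) = (A + Bn)·1ⁿ

Characteristic: r² - 2r + 1 = 0, Roots: r = 1 (double root)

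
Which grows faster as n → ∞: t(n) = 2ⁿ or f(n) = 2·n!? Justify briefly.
Comparing growth rates:
Growth-rate hierarchy: log n ≺ any polynomial ≺ any exponential cⁿ (c>1) ≺ n! ≺ nⁿ.
factorial dominates exponential base 2 asymptotically.

f(n) grows faster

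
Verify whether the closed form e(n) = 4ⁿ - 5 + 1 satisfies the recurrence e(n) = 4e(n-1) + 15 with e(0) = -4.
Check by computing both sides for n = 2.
From the recurrence with e(0) = -4:
  e(0) = -4, e(1) = -1, e(2) = 11
  so the recurrence gives e(2) = 11.
From the proposed closed form e(n) = 4ⁿ - 5 + 1:
  e(2) = 12.
The recurrence gives 11 but the closed form gives 12, so the closed form does not satisfy the recurrence.

No, the closed form is incorrect.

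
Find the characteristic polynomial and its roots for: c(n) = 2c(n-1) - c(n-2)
Substitute c(n) = rⁿ and divide through by rⁿ⁻²: r² - 2r + 1 = 0
Factor: (r - 1)² = 0, so r = 1 (double root).
General solution: c(n) = (A + Bn)·1ⁿ

Characteristic: r² - 2r + 1 = 0, Roots: r = 1 (double root)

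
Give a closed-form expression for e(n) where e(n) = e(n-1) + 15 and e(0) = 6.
Recurrence: e(n) = e(n-1) + 15, initial: e(0) = 6.
Each step adds 15, so e(n) = e(0) + 15n = 15n + 6.

e(n) = 15n + 6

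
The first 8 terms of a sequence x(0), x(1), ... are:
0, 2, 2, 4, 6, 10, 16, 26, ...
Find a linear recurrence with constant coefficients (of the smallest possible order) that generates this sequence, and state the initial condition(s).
Look for the lowest-order linear relation among consecutive terms.
Observation: x(n) - 1·x(n-1) - (1)·x(n-2) = 0 holds for the shown terms, and no order-1 relation x(n) = α·x(n-1) + β fits.
Check at n=3: 1·2 + (1)·2 = 4. ✓

x(n) = x(n-1) + x(n-2), x(0) = 0, x(1) = 2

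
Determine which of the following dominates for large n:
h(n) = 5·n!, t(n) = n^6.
Comparing growth rates:
Growth-rate hierarchy: log n ≺ any polynomial ≺ any exponential cⁿ (c>1) ≺ n! ≺ nⁿ.
factorial dominates polynomial degree 6 asymptotically.

h(n) grows faster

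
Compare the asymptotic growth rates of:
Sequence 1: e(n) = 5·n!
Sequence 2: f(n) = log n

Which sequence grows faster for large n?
Comparing growth rates:
Growth-rate hierarchy: log n ≺ any polynomial ≺ any exponential cⁿ (c>1) ≺ n! ≺ nⁿ.
factorial dominates logarithmic asymptotically.

e(n) grows faster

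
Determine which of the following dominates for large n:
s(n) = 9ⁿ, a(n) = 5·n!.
Comparing growth rates:
Growth-rate hierarchy: log n ≺ any polynomial ≺ any exponential cⁿ (c>1) ≺ n! ≺ nⁿ.
factorial dominates exponential base 9 asymptotically.

a(n) grows faster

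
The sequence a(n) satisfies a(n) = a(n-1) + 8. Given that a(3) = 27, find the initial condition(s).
a(3) = a(0) + 3·8, so a(0) = 27 - 24 = 3.

a(0) = 3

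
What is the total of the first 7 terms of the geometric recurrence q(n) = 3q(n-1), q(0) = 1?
Computing the sequence terms: 1, 3, 9, 27, 81, 243, 729
Adding these values together:

1093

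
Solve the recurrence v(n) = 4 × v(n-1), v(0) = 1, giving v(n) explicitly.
Recurrence: v(n) = 4 × v(n-1), initial: v(0) = 1.
Each term is 4 times the previous, so this is geometric with ratio 4. After n steps: v(n) = v(0)·4ⁿ = 4ⁿ.

v(n) = 4ⁿ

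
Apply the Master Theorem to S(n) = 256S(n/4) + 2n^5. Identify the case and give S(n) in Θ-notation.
Master Theorem template: S(n) = a·S(n/b) + f(n).
Here: a=256, b=4, f(n)=2n^5
Compute log_b(a) = log_4(256) = 4.
f(n) = 2n^5 = Ω(n^(4+ε)) with ε = 1, and the regularity condition holds (a·f(n/b) = (a/b^5)·f(n) with a/b^5 = 4^-1 < 1). Case 3: S(n) = Θ(f(n)) = Θ(n^5).

Case 3: S(n) = Θ(n^5)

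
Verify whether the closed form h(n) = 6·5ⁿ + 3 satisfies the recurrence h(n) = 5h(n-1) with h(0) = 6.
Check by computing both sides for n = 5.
From the recurrence with h(0) = 6:
  h(0) = 6, h(1) = 30, h(2) = 150, h(3) = 750, h(4) = 3750, h(5) = 18750
  so the recurrence gives h(5) = 18750.
From the proposed closed form h(n) = 6·5ⁿ + 3:
  h(5) = 18753.
The recurrence gives 18750 but the closed form gives 18753, so the closed form does not satisfy the recurrence.

No, the closed form is incorrect.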